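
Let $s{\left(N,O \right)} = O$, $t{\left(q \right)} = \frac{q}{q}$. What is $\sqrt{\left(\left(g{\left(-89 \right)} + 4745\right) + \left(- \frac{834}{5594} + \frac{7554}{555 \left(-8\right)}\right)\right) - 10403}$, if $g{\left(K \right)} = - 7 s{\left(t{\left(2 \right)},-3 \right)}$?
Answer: $\frac{i \sqrt{6039193664210035}}{1034890} \approx 75.092 i$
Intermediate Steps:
$t{\left(q \right)} = 1$
$g{\left(K \right)} = 21$ ($g{\left(K \right)} = \left(-7\right) \left(-3\right) = 21$)
$\sqrt{\left(\left(g{\left(-89 \right)} + 4745\right) + \left(- \frac{834}{5594} + \frac{7554}{555 \left(-8\right)}\right)\right) - 10403} = \sqrt{\left(\left(21 + 4745\right) + \left(- \frac{834}{5594} + \frac{7554}{555 \left(-8\right)}\right)\right) - 10403} = \sqrt{\left(4766 + \left(\left(-834\right) \frac{1}{5594} + \frac{7554}{-4440}\right)\right) - 10403} = \sqrt{\left(4766 + \left(- \frac{417}{2797} + 7554 \left(- \frac{1}{4440}\right)\right)\right) - 10403} = \sqrt{\left(4766 - \frac{3830003}{2069780}\right) - 10403} = \sqrt{\frac{9860741477}{2069780} - 10403} = \sqrt{- \frac{11671179863}{2069780}} = \frac{i \sqrt{6039193664210035}}{1034890}$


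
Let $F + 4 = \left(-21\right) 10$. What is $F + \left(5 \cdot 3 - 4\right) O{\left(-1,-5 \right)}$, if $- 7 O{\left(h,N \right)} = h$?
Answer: $- \frac{1487}{7} \approx -212.43$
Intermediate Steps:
$O{\left(h,N \right)} = - \frac{h}{7}$
$F = -214$ ($F = -4 - 210 = -214$)
$F + \left(5 \cdot 3 - 4\right) O{\left(-1,-5 \right)} = -214 + \left(5 \cdot 3 - 4\right) \left(\left(- \frac{1}{7}\right) \left(-1\right)\right) = -214 + \left(15 - 4\right) \frac{1}{7} = -214 + 11 \cdot \frac{1}{7} = -214 + \frac{11}{7} = - \frac{1487}{7}$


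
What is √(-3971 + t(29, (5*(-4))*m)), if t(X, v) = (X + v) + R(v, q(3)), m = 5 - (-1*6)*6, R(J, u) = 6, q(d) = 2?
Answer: 2*I*√1189 ≈ 68.964*I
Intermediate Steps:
m = 41 (m = 5 - (-6)*6 = 5 - 1*(-36) = 5 + 36 = 41)
t(X, v) = 6 + X + v (t(X, v) = (X + v) + 6 = 6 + X + v)
√(-3971 + t(29, (5*(-4))*m)) = √(-3971 + (6 + 29 + (5*(-4))*41)) = √(-3971 + (6 + 29 - 20*41)) = √(-3971 + (6 + 29 - 820)) = √(-3971 - 785) = √(-4756) = 2*I*√1189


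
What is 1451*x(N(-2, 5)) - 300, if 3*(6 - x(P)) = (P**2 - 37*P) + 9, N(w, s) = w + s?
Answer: 53387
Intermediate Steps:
N(w, s) = s + w
x(P) = 3 - P**2/3 + 37*P/3 (x(P) = 6 - ((P**2 - 37*P) + 9)/3 = 6 - (9 + P**2 - 37*P)/3 = 6 + (-3 - P**2/3 + 37*P/3) = 3 - P**2/3 + 37*P/3)
1451*x(N(-2, 5)) - 300 = 1451*(3 - (5 - 2)**2/3 + 37*(5 - 2)/3) - 300 = 1451*(3 - 1/3*3**2 + (37/3)*3) - 300 = 1451*(3 - 1/3*9 + 37) - 300 = 1451*(3 - 3 + 37) - 300 = 1451*37 - 300 = 53687 - 300 = 53387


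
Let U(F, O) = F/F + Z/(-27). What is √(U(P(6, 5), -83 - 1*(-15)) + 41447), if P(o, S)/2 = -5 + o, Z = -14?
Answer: √3357330/9 ≈ 203.59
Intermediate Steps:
P(o, S) = -10 + 2*o (P(o, S) = 2*(-5 + o) = -10 + 2*o)
U(F, O) = 41/27 (U(F, O) = F/F - 14/(-27) = 1 - 14*(-1/27) = 1 + 14/27 = 41/27)
√(U(P(6, 5), -83 - 1*(-15)) + 41447) = √(41/27 + 41447) = √(1119110/27) = √3357330/9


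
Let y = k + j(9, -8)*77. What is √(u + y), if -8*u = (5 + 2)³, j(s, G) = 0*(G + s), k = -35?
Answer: I*√1246/4 ≈ 8.8247*I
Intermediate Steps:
j(s, G) = 0
u = -343/8 (u = -(5 + 2)³/8 = -⅛*7³ = -⅛*343 = -343/8 ≈ -42.875)
y = -35 (y = -35 + 0*77 = -35 + 0 = -35)
√(u + y) = √(-343/8 - 35) = √(-623/8) = I*√1246/4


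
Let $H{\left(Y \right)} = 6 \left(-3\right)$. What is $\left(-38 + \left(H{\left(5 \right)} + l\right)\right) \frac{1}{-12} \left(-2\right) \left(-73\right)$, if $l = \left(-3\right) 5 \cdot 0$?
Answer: $\frac{2044}{3} \approx 681.33$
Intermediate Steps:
$H{\left(Y \right)} = -18$
$l = 0$ ($l = \left(-15\right) 0 = 0$)
$\left(-38 + \left(H{\left(5 \right)} + l\right)\right) \frac{1}{-12} \left(-2\right) \left(-73\right) = \left(-38 + \left(-18 + 0\right)\right) \frac{1}{-12} \left(-2\right) \left(-73\right) = \left(-38 - 18\right) \left(\left(- \frac{1}{12}\right) \left(-2\right)\right) \left(-73\right) = \left(-56\right) \frac{1}{6} \left(-73\right) = \left(- \frac{28}{3}\right) \left(-73\right) = \frac{2044}{3}$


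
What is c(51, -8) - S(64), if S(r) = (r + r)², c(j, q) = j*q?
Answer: -16792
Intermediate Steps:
S(r) = 4*r² (S(r) = (2*r)² = 4*r²)
c(51, -8) - S(64) = 51*(-8) - 4*64² = -408 - 4*4096 = -408 - 1*16384 = -408 - 16384 = -16792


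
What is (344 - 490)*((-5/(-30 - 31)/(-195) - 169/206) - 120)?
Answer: 4322413001/245037 ≈ 17640.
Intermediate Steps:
(344 - 490)*((-5/(-30 - 31)/(-195) - 169/206) - 120) = -146*((-5/(-61)*(-1/195) - 169*1/206) - 120) = -146*((-5*(-1/61)*(-1/195) - 169/206) - 120) = -146*(((5/61)*(-1/195) - 169/206) - 120) = -146*((-1/2379 - 169/206) - 120) = -146*(-402257/490074 - 120) = -146*(-59211137/490074) = 4322413001/245037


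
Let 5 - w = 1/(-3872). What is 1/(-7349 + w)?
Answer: -3872/28435967 ≈ -0.00013617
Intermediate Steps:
w = 19361/3872 (w = 5 - 1/(-3872) = 5 - 1*(-1/3872) = 5 + 1/3872 = 19361/3872 ≈ 5.0003)
1/(-7349 + w) = 1/(-7349 + 19361/3872) = 1/(-28435967/3872) = -3872/28435967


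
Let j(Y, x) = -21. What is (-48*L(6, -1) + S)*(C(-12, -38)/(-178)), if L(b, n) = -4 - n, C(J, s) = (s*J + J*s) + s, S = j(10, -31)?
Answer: -53751/89 ≈ -603.94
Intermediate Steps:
S = -21
C(J, s) = s + 2*J*s (C(J, s) = (J*s + J*s) + s = 2*J*s + s = s + 2*J*s)
(-48*L(6, -1) + S)*(C(-12, -38)/(-178)) = (-48*(-4 - 1*(-1)) - 21)*(-38*(1 + 2*(-12))/(-178)) = (-48*(-4 + 1) - 21)*(-38*(1 - 24)*(-1/178)) = (-48*(-3) - 21)*(-38*(-23)*(-1/178)) = (144 - 21)*(874*(-1/178)) = 123*(-437/89) = -53751/89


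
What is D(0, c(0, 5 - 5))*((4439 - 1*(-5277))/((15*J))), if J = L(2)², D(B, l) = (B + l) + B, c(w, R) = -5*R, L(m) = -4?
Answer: 0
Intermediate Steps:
D(B, l) = l + 2*B
J = 16 (J = (-4)² = 16)
D(0, c(0, 5 - 5))*((4439 - 1*(-5277))/((15*J))) = (-5*(5 - 5) + 2*0)*((4439 - 1*(-5277))/((15*16))) = (-5*0 + 0)*((4439 + 5277)/240) = (0 + 0)*(9716*(1/240)) = 0*(2429/60) = 0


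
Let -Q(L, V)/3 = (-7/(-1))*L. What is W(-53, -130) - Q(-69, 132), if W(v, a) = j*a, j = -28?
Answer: 2191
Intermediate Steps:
W(v, a) = -28*a
Q(L, V) = -21*L (Q(L, V) = -3*(-7/(-1))*L = -3*(-7*(-1))*L = -21*L)
W(-53, -130) - Q(-69, 132) = -28*(-130) - (-21)*(-69) = 3640 - 1*1449 = 3640 - 1449 = 2191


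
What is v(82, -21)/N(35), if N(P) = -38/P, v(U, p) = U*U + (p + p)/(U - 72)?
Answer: -235193/38 ≈ -6189.3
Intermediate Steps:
v(U, p) = U² + 2*p/(-72 + U) (v(U, p) = U² + (2*p)/(-72 + U) = U² + 2*p/(-72 + U))
v(82, -21)/N(35) = ((82³ - 72*82² + 2*(-21))/(-72 + 82))/((-38/35)) = ((551368 - 72*6724 - 42)/10)/((-38*1/35)) = ((551368 - 484128 - 42)/10)/(-38/35) = ((⅒)*67198)*(-35/38) = (33599/5)*(-35/38) = -235193/38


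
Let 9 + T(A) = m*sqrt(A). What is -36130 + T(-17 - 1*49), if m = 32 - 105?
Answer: -36139 - 73*I*sqrt(66) ≈ -36139.0 - 593.05*I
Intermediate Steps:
m = -73
T(A) = -9 - 73*sqrt(A)
-36130 + T(-17 - 1*49) = -36130 + (-9 - 73*sqrt(-17 - 1*49)) = -36130 + (-9 - 73*sqrt(-17 - 49)) = -36130 + (-9 - 73*I*sqrt(66)) = -36139 - 73*I*sqrt(66)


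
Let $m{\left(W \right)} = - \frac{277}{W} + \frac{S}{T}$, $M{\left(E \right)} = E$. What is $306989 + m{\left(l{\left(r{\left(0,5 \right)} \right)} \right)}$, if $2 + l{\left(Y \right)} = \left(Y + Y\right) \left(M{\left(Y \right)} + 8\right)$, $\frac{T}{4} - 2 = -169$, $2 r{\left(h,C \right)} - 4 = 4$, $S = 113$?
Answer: $\frac{9638128815}{31396} \approx 3.0699 \cdot 10^{5}$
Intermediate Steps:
$r{\left(h,C \right)} = 4$ ($r{\left(h,C \right)} = 2 + \frac{1}{2} \cdot 4 = 2 + 2 = 4$)
$T = -668$ ($T = 8 + 4 \left(-169\right) = 8 - 676 = -668$)
$l{\left(Y \right)} = -2 + 2 Y \left(8 + Y\right)$ ($l{\left(Y \right)} = -2 + \left(Y + Y\right) \left(Y + 8\right) = -2 + 2 Y \left(8 + Y\right)$)
$m{\left(W \right)} = - \frac{113}{668} - \frac{277}{W}$ ($m{\left(W \right)} = - \frac{277}{W} + \frac{113}{-668} = - \frac{277}{W} + 113 \left(- \frac{1}{668}\right) = - \frac{277}{W} - \frac{113}{668} = - \frac{113}{668} - \frac{277}{W}$)
$306989 + m{\left(l{\left(r{\left(0,5 \right)} \right)} \right)} = 306989 - \left(\frac{113}{668} + \frac{277}{-2 + 2 \cdot 4^{2} + 16 \cdot 4}\right) = 306989 - \left(\frac{113}{668} + \frac{277}{-2 + 2 \cdot 16 + 64}\right) = 306989 - \left(\frac{113}{668} + \frac{277}{-2 + 32 + 64}\right) = 306989 - \left(\frac{113}{668} + \frac{277}{94}\right) = 306989 - \frac{97829}{31396} = \frac{9638128815}{31396}$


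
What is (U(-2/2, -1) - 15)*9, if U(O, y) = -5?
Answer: -180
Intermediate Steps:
(U(-2/2, -1) - 15)*9 = (-5 - 15)*9 = -20*9 = -180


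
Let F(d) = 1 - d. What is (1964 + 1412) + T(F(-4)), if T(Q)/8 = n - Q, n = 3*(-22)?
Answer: 2808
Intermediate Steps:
n = -66
T(Q) = -528 - 8*Q (T(Q) = 8*(-66 - Q) = -528 - 8*Q)
(1964 + 1412) + T(F(-4)) = (1964 + 1412) + (-528 - 8*(1 - 1*(-4))) = 3376 + (-528 - 8*(1 + 4)) = 3376 + (-528 - 8*5) = 3376 + (-528 - 40) = 3376 - 568 = 2808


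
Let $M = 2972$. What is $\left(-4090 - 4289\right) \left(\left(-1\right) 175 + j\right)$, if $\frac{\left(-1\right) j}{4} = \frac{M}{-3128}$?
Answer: $\frac{560881881}{391} \approx 1.4345 \cdot 10^{6}$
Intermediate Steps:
$j = \frac{1486}{391}$ ($j = - 4 \frac{2972}{-3128} = - 4 \cdot 2972 \left(- \frac{1}{3128}\right) = \left(-4\right) \left(- \frac{743}{782}\right) = \frac{1486}{391} \approx 3.8005$)
$\left(-4090 - 4289\right) \left(\left(-1\right) 175 + j\right) = \left(-4090 - 4289\right) \left(\left(-1\right) 175 + \frac{1486}{391}\right) = - 8379 \left(-175 + \frac{1486}{391}\right) = \left(-8379\right) \left(- \frac{66939}{391}\right) = \frac{560881881}{391}$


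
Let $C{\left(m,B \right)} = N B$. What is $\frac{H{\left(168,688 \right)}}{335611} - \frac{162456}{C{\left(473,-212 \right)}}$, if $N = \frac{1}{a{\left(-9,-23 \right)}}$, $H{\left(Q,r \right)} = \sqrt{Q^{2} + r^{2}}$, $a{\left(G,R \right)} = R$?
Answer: $- \frac{934122}{53} + \frac{8 \sqrt{7837}}{335611} \approx -17625.0$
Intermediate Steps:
$N = - \frac{1}{23}$ ($N = \frac{1}{-23} = - \frac{1}{23} \approx -0.043478$)
$C{\left(m,B \right)} = - \frac{B}{23}$
$\frac{H{\left(168,688 \right)}}{335611} - \frac{162456}{C{\left(473,-212 \right)}} = \frac{\sqrt{168^{2} + 688^{2}}}{335611} - \frac{162456}{\left(- \frac{1}{23}\right) \left(-212\right)} = \sqrt{28224 + 473344} \cdot \frac{1}{335611} - \frac{162456}{\frac{212}{23}} = \sqrt{501568} \cdot \frac{1}{335611} - \frac{934122}{53} = 8 \sqrt{7837} \cdot \frac{1}{335611} - \frac{934122}{53} = \frac{8 \sqrt{7837}}{335611} - \frac{934122}{53} = - \frac{934122}{53} + \frac{8 \sqrt{7837}}{335611}$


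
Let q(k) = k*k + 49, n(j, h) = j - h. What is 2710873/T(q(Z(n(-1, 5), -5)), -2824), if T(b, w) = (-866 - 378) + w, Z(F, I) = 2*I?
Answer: -2710873/4068 ≈ -666.39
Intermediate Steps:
q(k) = 49 + k**2 (q(k) = k**2 + 49 = 49 + k**2)
T(b, w) = -1244 + w
2710873/T(q(Z(n(-1, 5), -5)), -2824) = 2710873/(-1244 - 2824) = 2710873/(-4068) = 2710873*(-1/4068) = -2710873/4068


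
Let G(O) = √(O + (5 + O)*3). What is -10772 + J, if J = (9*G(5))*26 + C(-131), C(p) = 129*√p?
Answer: -10772 + 234*√35 + 129*I*√131 ≈ -9387.6 + 1476.5*I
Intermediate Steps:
G(O) = √(15 + 4*O) (G(O) = √(O + (15 + 3*O)) = √(15 + 4*O))
J = 234*√35 + 129*I*√131 (J = (9*√(15 + 4*5))*26 + 129*√(-131) = (9*√(15 + 20))*26 + 129*(I*√131) = (9*√35)*26 + 129*I*√131 = 234*√35 + 129*I*√131 ≈ 1384.4 + 1476.5*I)
-10772 + J = -10772 + (234*√35 + 129*I*√131) = -10772 + 234*√35 + 129*I*√131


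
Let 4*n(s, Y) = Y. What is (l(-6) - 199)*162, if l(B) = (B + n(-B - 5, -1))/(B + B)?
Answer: -257229/8 ≈ -32154.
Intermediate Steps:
n(s, Y) = Y/4
l(B) = (-¼ + B)/(2*B) (l(B) = (B + (¼)*(-1))/(B + B) = (B - ¼)/((2*B)) = (-¼ + B)*(1/(2*B)) = (-¼ + B)/(2*B))
(l(-6) - 199)*162 = ((⅛)*(-1 + 4*(-6))/(-6) - 199)*162 = ((⅛)*(-⅙)*(-1 - 24) - 199)*162 = ((⅛)*(-⅙)*(-25) - 199)*162 = (25/48 - 199)*162 = -9527/48*162 = -257229/8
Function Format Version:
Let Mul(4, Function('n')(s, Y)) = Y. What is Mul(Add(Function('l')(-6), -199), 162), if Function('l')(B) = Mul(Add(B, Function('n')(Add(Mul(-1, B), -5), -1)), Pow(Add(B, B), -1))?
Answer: Rational(-257229, 8) ≈ -32154.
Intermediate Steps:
Function('n')(s, Y) = Mul(Rational(1, 4), Y)
Function('l')(B) = Mul(Rational(1, 2), Pow(B, -1), Add(Rational(-1, 4), B)) (Function('l')(B) = Mul(Add(B, Mul(Rational(1, 4), -1)), Pow(Add(B, B), -1)) = Mul(Add(B, Rational(-1, 4)), Pow(Mul(2, B), -1)) = Mul(Add(Rational(-1, 4), B), Mul(Rational(1, 2), Pow(B, -1))) = Mul(Rational(1, 2), Pow(B, -1), Add(Rational(-1, 4), B)))
Mul(Add(Function('l')(-6), -199), 162) = Mul(Add(Mul(Rational(1, 8), Pow(-6, -1), Add(-1, Mul(4, -6))), -199), 162) = Mul(Add(Mul(Rational(1, 8), Rational(-1, 6), Add(-1, -24)), -199), 162) = Mul(Add(Mul(Rational(1, 8), Rational(-1, 6), -25), -199), 162) = Mul(Add(Rational(25, 48), -199), 162) = Mul(Rational(-9527, 48), 162) = Rational(-257229, 8)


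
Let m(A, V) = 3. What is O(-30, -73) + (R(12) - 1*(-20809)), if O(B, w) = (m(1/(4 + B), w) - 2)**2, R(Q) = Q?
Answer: 20822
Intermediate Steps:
O(B, w) = 1 (O(B, w) = (3 - 2)**2 = 1**2 = 1)
O(-30, -73) + (R(12) - 1*(-20809)) = 1 + (12 - 1*(-20809)) = 1 + (12 + 20809) = 1 + 20821 = 20822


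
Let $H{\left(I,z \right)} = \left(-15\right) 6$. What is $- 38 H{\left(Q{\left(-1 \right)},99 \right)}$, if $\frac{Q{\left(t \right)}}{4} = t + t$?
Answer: $3420$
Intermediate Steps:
$Q{\left(t \right)} = 8 t$ ($Q{\left(t \right)} = 4 \left(t + t\right) = 4 \cdot 2 t = 8 t$)
$H{\left(I,z \right)} = -90$
$- 38 H{\left(Q{\left(-1 \right)},99 \right)} = \left(-38\right) \left(-90\right) = 3420$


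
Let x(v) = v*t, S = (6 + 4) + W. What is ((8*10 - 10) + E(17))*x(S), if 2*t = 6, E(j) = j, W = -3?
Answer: 1827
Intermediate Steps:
t = 3 (t = (½)*6 = 3)
S = 7 (S = (6 + 4) - 3 = 10 - 3 = 7)
x(v) = 3*v (x(v) = v*3 = 3*v)
((8*10 - 10) + E(17))*x(S) = ((8*10 - 10) + 17)*(3*7) = ((80 - 10) + 17)*21 = (70 + 17)*21 = 87*21 = 1827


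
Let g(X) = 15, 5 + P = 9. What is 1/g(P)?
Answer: 1/15 ≈ 0.066667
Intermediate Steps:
P = 4 (P = -5 + 9 = 4)
1/g(P) = 1/15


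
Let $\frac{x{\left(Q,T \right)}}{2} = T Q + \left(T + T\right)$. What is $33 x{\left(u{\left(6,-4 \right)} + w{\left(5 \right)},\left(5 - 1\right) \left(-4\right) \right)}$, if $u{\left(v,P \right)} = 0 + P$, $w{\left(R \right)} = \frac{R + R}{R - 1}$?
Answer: $-528$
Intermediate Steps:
$w{\left(R \right)} = \frac{2 R}{-1 + R}$
$u{\left(v,P \right)} = P$
$x{\left(Q,T \right)} = 4 T + 2 Q T$ ($x{\left(Q,T \right)} = 2 \left(T Q + \left(T + T\right)\right) = 2 \left(Q T + 2 T\right) = 2 \left(2 T + Q T\right) = 4 T + 2 Q T$)
$33 x{\left(u{\left(6,-4 \right)} + w{\left(5 \right)},\left(5 - 1\right) \left(-4\right) \right)} = 33 \cdot 2 \left(5 - 1\right) \left(-4\right) \left(2 - \left(4 - \frac{10}{-1 + 5}\right)\right) = 33 \cdot 2 \cdot 4 \left(-4\right) \left(2 - \left(4 - \frac{10}{4}\right)\right) = 33 \cdot 2 \left(-16\right) \left(2 - \left(4 - \frac{5}{2}\right)\right) = 33 \cdot 2 \left(-16\right) \left(2 + \left(-4 + \frac{5}{2}\right)\right) = 33 \cdot 2 \left(-16\right) \left(2 - \frac{3}{2}\right) = 33 \cdot 2 \left(-16\right) \frac{1}{2} = 33 \left(-16\right) = -528$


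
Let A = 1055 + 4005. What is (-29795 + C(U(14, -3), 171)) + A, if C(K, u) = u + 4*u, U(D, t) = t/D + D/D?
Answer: -23880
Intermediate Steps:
U(D, t) = 1 + t/D (U(D, t) = t/D + 1 = 1 + t/D)
C(K, u) = 5*u
A = 5060
(-29795 + C(U(14, -3), 171)) + A = (-29795 + 5*171) + 5060 = (-29795 + 855) + 5060 = -28940 + 5060 = -23880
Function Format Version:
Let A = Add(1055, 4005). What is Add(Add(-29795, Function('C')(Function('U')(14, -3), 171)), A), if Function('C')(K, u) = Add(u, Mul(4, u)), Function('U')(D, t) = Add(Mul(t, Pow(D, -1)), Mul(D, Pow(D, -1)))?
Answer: -23880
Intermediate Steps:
Function('U')(D, t) = Add(1, Mul(t, Pow(D, -1))) (Function('U')(D, t) = Add(Mul(t, Pow(D, -1)), 1) = Add(1, Mul(t, Pow(D, -1))))
Function('C')(K, u) = Mul(5, u)
A = 5060
Add(Add(-29795, Function('C')(Function('U')(14, -3), 171)), A) = Add(Add(-29795, Mul(5, 171)), 5060) = Add(Add(-29795, 855), 5060) = Add(-28940, 5060) = -23880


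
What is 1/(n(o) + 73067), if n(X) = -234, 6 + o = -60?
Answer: 1/72833 ≈ 1.3730e-5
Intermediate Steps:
o = -66 (o = -6 - 60 = -66)
1/(n(o) + 73067) = 1/(-234 + 73067) = 1/72833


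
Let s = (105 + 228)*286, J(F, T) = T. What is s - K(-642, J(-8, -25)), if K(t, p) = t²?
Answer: -316926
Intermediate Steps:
s = 95238 (s = 333*286 = 95238)
s - K(-642, J(-8, -25)) = 95238 - 1*(-642)² = 95238 - 1*412164 = 95238 - 412164 = -316926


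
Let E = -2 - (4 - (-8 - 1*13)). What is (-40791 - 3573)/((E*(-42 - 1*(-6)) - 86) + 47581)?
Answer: -44364/48467 ≈ -0.91534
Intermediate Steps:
E = -27 (E = -2 - (4 - (-8 - 13)) = -2 - (4 - 1*(-21)) = -2 - (4 + 21) = -2 - 1*25 = -2 - 25 = -27)
(-40791 - 3573)/((E*(-42 - 1*(-6)) - 86) + 47581) = (-40791 - 3573)/((-27*(-42 - 1*(-6)) - 86) + 47581) = -44364/((-27*(-42 + 6) - 86) + 47581) = -44364/((-27*(-36) - 86) + 47581) = -44364/((972 - 86) + 47581) = -44364/(886 + 47581) = -44364/48467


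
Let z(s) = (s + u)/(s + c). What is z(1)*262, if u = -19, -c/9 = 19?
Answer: 2358/85 ≈ 27.741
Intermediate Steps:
c = -171 (c = -9*19 = -171)
z(s) = (-19 + s)/(-171 + s) (z(s) = (s - 19)/(s - 171) = (-19 + s)/(-171 + s))
z(1)*262 = ((-19 + 1)/(-171 + 1))*262 = (-18/(-170))*262 = -1/170*(-18)*262 = (9/85)*262 = 2358/85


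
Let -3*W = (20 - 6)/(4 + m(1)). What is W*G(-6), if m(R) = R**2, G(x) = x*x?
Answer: -168/5 ≈ -33.600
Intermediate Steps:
G(x) = x**2
W = -14/15 (W = -(20 - 6)/(3*(4 + 1**2)) = -14/(3*(4 + 1)) = -14/(3*5) = -1/3*14/5 = -14/15 ≈ -0.93333)
W*G(-6) = -14/15*(-6)**2 = -14/15*36 = -168/5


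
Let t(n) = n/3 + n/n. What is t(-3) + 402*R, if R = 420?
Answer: 168840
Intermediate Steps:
t(n) = 1 + n/3 (t(n) = n*(⅓) + 1 = n/3 + 1 = 1 + n/3)
t(-3) + 402*R = (1 + (⅓)*(-3)) + 402*420 = (1 - 1) + 168840 = 0 + 168840 = 168840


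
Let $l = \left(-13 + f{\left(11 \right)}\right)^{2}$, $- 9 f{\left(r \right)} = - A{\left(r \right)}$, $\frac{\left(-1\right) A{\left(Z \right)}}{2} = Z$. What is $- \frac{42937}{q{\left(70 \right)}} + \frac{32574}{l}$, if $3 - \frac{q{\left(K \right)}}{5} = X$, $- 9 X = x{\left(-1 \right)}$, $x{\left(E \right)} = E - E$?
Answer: $- \frac{790008367}{289815} \approx -2725.9$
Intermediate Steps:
$A{\left(Z \right)} = - 2 Z$
$f{\left(r \right)} = - \frac{2 r}{9}$ ($f{\left(r \right)} = - \frac{\left(-1\right) \left(- 2 r\right)}{9} = - \frac{2 r}{9}$)
$l = \frac{19321}{81}$ ($l = \left(-13 - \frac{22}{9}\right)^{2} = \left(- \frac{139}{9}\right)^{2} = \frac{19321}{81} \approx 238.53$)
$x{\left(E \right)} = 0$
$X = 0$ ($X = \left(- \frac{1}{9}\right) 0 = 0$)
$q{\left(K \right)} = 15$ ($q{\left(K \right)} = 15 - 0 = 15 + 0 = 15$)
$- \frac{42937}{q{\left(70 \right)}} + \frac{32574}{l} = - \frac{42937}{15} + \frac{32574}{\frac{19321}{81}} = \left(-42937\right) \frac{1}{15} + 32574 \cdot \frac{81}{19321} = - \frac{42937}{15} + \frac{2638494}{19321} = - \frac{790008367}{289815}$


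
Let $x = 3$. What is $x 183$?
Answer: $549$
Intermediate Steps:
$x 183 = 3 \cdot 183 = 549$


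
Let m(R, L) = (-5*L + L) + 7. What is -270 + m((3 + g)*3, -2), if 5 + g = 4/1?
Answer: -255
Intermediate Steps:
g = -1 (g = -5 + 4/1 = -5 + 4*1 = -5 + 4 = -1)
m(R, L) = 7 - 4*L (m(R, L) = -4*L + 7 = 7 - 4*L)
-270 + m((3 + g)*3, -2) = -270 + (7 - 4*(-2)) = -270 + (7 + 8) = -270 + 15 = -255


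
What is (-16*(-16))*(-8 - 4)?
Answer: -3072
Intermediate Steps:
(-16*(-16))*(-8 - 4) = 256*(-12) = -3072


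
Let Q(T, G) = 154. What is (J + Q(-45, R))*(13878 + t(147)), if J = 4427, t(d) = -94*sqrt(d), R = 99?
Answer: 63575118 - 3014298*sqrt(3) ≈ 5.8354e+7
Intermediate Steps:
(J + Q(-45, R))*(13878 + t(147)) = (4427 + 154)*(13878 - 658*sqrt(3)) = 4581*(13878 - 658*sqrt(3)) = 63575118 - 3014298*sqrt(3)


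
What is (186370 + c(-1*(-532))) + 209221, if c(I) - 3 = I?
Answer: 396126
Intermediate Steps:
c(I) = 3 + I
(186370 + c(-1*(-532))) + 209221 = (186370 + (3 - 1*(-532))) + 209221 = (186370 + (3 + 532)) + 209221 = (186370 + 535) + 209221 = 186905 + 209221 = 396126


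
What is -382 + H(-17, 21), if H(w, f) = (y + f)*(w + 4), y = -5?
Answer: -590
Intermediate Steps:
H(w, f) = (-5 + f)*(4 + w) (H(w, f) = (-5 + f)*(w + 4) = (-5 + f)*(4 + w))
-382 + H(-17, 21) = -382 + (-20 - 5*(-17) + 4*21 + 21*(-17)) = -382 + (-20 + 85 + 84 - 357) = -382 - 208 = -590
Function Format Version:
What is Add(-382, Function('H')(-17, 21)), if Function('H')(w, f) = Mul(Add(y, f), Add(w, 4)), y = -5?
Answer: -590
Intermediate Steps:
Function('H')(w, f) = Mul(Add(-5, f), Add(4, w)) (Function('H')(w, f) = Mul(Add(-5, f), Add(w, 4)) = Mul(Add(-5, f), Add(4, w)))
Add(-382, Function('H')(-17, 21)) = Add(-382, Add(-20, Mul(-5, -17), Mul(4, 21), Mul(21, -17))) = Add(-382, Add(-20, 85, 84, -357)) = Add(-382, -208) = -590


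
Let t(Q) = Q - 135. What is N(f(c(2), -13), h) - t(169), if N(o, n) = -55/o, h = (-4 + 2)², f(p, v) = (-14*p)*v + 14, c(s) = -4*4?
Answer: -98477/2898 ≈ -33.981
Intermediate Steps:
c(s) = -16
f(p, v) = 14 - 14*p*v (f(p, v) = -14*p*v + 14 = 14 - 14*p*v)
h = 4 (h = (-2)² = 4)
t(Q) = -135 + Q
N(f(c(2), -13), h) - t(169) = -55/(14 - 14*(-16)*(-13)) - (-135 + 169) = -55/(14 - 2912) - 1*34 = -55/(-2898) - 34 = -55*(-1/2898) - 34 = 55/2898 - 34 = -98477/2898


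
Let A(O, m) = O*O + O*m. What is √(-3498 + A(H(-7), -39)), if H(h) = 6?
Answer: 4*I*√231 ≈ 60.795*I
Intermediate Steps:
A(O, m) = O² + O*m
√(-3498 + A(H(-7), -39)) = √(-3498 + 6*(6 - 39)) = √(-3498 + 6*(-33)) = √(-3498 - 198) = √(-3696) = 4*I*√231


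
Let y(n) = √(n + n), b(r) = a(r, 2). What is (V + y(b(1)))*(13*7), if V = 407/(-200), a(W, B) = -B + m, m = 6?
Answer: -37037/200 + 182*√2 ≈ 72.202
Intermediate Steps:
a(W, B) = 6 - B (a(W, B) = -B + 6 = 6 - B)
b(r) = 4 (b(r) = 6 - 1*2 = 6 - 2 = 4)
y(n) = √2*√n (y(n) = √(2*n) = √2*√n)
V = -407/200 (V = 407*(-1/200) = -407/200 ≈ -2.0350)
(V + y(b(1)))*(13*7) = (-407/200 + √2*√4)*(13*7) = (-407/200 + √2*2)*91 = (-407/200 + 2*√2)*91 = -37037/200 + 182*√2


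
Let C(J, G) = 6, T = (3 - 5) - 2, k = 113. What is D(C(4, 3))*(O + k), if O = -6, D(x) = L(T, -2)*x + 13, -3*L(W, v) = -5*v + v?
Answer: -321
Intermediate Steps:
T = -4 (T = -2 - 2 = -4)
L(W, v) = 4*v/3 (L(W, v) = -(-5*v + v)/3 = -(-4)*v/3 = 4*v/3)
D(x) = 13 - 8*x/3 (D(x) = ((4/3)*(-2))*x + 13 = -8*x/3 + 13 = 13 - 8*x/3)
D(C(4, 3))*(O + k) = (13 - 8/3*6)*(-6 + 113) = (13 - 16)*107 = -3*107 = -321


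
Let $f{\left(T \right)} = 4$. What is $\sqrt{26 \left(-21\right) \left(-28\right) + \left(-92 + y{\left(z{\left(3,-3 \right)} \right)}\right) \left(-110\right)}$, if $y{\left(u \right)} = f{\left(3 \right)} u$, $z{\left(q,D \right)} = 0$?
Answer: $8 \sqrt{397} \approx 159.4$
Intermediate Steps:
$y{\left(u \right)} = 4 u$
$\sqrt{26 \left(-21\right) \left(-28\right) + \left(-92 + y{\left(z{\left(3,-3 \right)} \right)}\right) \left(-110\right)} = \sqrt{26 \left(-21\right) \left(-28\right) + \left(-92 + 4 \cdot 0\right) \left(-110\right)} = \sqrt{\left(-546\right) \left(-28\right) + \left(-92 + 0\right) \left(-110\right)} = \sqrt{15288 - -10120} = \sqrt{15288 + 10120} = \sqrt{25408} = 8 \sqrt{397}$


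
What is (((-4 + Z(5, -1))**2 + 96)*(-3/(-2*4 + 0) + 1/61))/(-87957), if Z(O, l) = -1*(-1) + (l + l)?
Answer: -23111/42923016 ≈ -0.00053843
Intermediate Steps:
Z(O, l) = 1 + 2*l
(((-4 + Z(5, -1))**2 + 96)*(-3/(-2*4 + 0) + 1/61))/(-87957) = (((-4 + (1 + 2*(-1)))**2 + 96)*(-3/(-2*4 + 0) + 1/61))/(-87957) = (((-4 + (1 - 2))**2 + 96)*(-3/(-8 + 0) + 1*(1/61)))*(-1/87957) = (((-4 - 1)**2 + 96)*(-3/(-8) + 1/61))*(-1/87957) = (((-5)**2 + 96)*(-3*(-1/8) + 1/61))*(-1/87957) = ((25 + 96)*(3/8 + 1/61))*(-1/87957) = (121*(191/488))*(-1/87957) = (23111/488)*(-1/87957) = -23111/42923016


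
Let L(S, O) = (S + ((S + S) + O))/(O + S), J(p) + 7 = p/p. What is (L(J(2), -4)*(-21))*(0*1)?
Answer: 0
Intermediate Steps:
J(p) = -6 (J(p) = -7 + p/p = -7 + 1 = -6)
L(S, O) = (O + 3*S)/(O + S) (L(S, O) = (S + (2*S + O))/(O + S) = (S + (O + 2*S))/(O + S) = (O + 3*S)/(O + S))
(L(J(2), -4)*(-21))*(0*1) = (((-4 + 3*(-6))/(-4 - 6))*(-21))*(0*1) = (((-4 - 18)/(-10))*(-21))*0 = (-⅒*(-22)*(-21))*0 = ((11/5)*(-21))*0 = -231/5*0 = 0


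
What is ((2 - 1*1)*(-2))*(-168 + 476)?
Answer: -616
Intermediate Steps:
((2 - 1*1)*(-2))*(-168 + 476) = ((2 - 1)*(-2))*308 = (1*(-2))*308 = -2*308 = -616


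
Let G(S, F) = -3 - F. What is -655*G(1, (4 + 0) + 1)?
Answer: 5240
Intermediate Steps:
-655*G(1, (4 + 0) + 1) = -655*(-3 - ((4 + 0) + 1)) = -655*(-3 - (4 + 1)) = -655*(-3 - 1*5) = -655*(-3 - 5) = -655*(-8) = 5240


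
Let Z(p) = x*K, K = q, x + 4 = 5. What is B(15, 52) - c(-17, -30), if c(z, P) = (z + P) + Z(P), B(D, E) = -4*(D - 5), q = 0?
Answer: 7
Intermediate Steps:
x = 1 (x = -4 + 5 = 1)
K = 0
Z(p) = 0 (Z(p) = 1*0 = 0)
B(D, E) = 20 - 4*D (B(D, E) = -4*(-5 + D) = 20 - 4*D)
c(z, P) = P + z (c(z, P) = (z + P) + 0 = (P + z) + 0 = P + z)
B(15, 52) - c(-17, -30) = (20 - 4*15) - (-30 - 17) = (20 - 60) - 1*(-47) = -40 + 47 = 7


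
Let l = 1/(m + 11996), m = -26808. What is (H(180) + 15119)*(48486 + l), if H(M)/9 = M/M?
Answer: 2716136454442/3703 ≈ 7.3350e+8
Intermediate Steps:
H(M) = 9 (H(M) = 9*(M/M) = 9*1 = 9)
l = -1/14812 (l = 1/(-26808 + 11996) = 1/(-14812) = -1/14812 ≈ -6.7513e-5)
(H(180) + 15119)*(48486 + l) = (9 + 15119)*(48486 - 1/14812) = 15128*(718174631/14812) = 2716136454442/3703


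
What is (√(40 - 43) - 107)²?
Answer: (107 - I*√3)² ≈ 11446.0 - 370.66*I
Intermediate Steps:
(√(40 - 43) - 107)² = (√(-3) - 107)² = (I*√3 - 107)² = (-107 + I*√3)²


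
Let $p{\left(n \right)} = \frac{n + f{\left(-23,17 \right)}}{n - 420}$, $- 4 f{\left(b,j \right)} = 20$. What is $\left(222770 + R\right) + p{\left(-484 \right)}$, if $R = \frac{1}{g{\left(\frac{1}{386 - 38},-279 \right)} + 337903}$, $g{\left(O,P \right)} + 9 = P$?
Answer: $\frac{67990451263839}{305203960} \approx 2.2277 \cdot 10^{5}$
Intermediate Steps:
$f{\left(b,j \right)} = -5$ ($f{\left(b,j \right)} = \left(- \frac{1}{4}\right) 20 = -5$)
$g{\left(O,P \right)} = -9 + P$
$p{\left(n \right)} = \frac{-5 + n}{-420 + n}$ ($p{\left(n \right)} = \frac{n - 5}{n - 420} = \frac{-5 + n}{-420 + n}$)
$R = \frac{1}{337615}$ ($R = \frac{1}{\left(-9 - 279\right) + 337903} = \frac{1}{-288 + 337903} = \frac{1}{337615} \approx 2.962 \cdot 10^{-6}$)
$\left(222770 + R\right) + p{\left(-484 \right)} = \left(222770 + \frac{1}{337615}\right) + \frac{-5 - 484}{-420 - 484} = \frac{75210493551}{337615} + \frac{1}{-904} \left(-489\right) = \frac{75210493551}{337615} - - \frac{489}{904} = \frac{75210493551}{337615} + \frac{489}{904} = \frac{67990451263839}{305203960}$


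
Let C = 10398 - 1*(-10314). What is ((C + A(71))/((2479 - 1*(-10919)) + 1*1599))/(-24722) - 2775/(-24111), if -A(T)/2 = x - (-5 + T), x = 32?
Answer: 1215539495/10566541269 ≈ 0.11504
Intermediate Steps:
A(T) = -74 + 2*T (A(T) = -2*(32 - (-5 + T)) = -2*(32 + (5 - T)) = -2*(37 - T) = -74 + 2*T)
C = 20712 (C = 10398 + 10314 = 20712)
((C + A(71))/((2479 - 1*(-10919)) + 1*1599))/(-24722) - 2775/(-24111) = ((20712 + (-74 + 2*71))/((2479 - 1*(-10919)) + 1*1599))/(-24722) - 2775/(-24111) = ((20712 + (-74 + 142))/((2479 + 10919) + 1599))*(-1/24722) - 2775*(-1/24111) = ((20712 + 68)/(13398 + 1599))*(-1/24722) + 925/8037 = (20780/14997)*(-1/24722) + 925/8037 = -10390/185377917 + 925/8037 = 1215539495/10566541269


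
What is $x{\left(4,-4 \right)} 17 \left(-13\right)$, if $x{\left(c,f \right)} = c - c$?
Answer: $0$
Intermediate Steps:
$x{\left(c,f \right)} = 0$
$x{\left(4,-4 \right)} 17 \left(-13\right) = 0 \cdot 17 \left(-13\right) = 0 \left(-13\right) = 0$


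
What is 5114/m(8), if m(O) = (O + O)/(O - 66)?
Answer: -74153/4 ≈ -18538.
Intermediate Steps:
m(O) = 2*O/(-66 + O) (m(O) = (2*O)/(-66 + O) = 2*O/(-66 + O))
5114/m(8) = 5114/((2*8/(-66 + 8))) = 5114/((2*8/(-58))) = 5114/((2*8*(-1/58))) = 5114/(-8/29) = 5114*(-29/8) = -74153/4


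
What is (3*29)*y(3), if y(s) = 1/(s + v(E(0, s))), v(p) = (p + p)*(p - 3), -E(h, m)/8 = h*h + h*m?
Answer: 29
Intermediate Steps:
E(h, m) = -8*h² - 8*h*m (E(h, m) = -8*(h*h + h*m) = -8*(h² + h*m) = -8*h² - 8*h*m)
v(p) = 2*p*(-3 + p) (v(p) = (2*p)*(-3 + p) = 2*p*(-3 + p))
y(s) = 1/s (y(s) = 1/(s + 2*(-8*0*(0 + s))*(-3 - 8*0*(0 + s))) = 1/(s + 2*(-8*0*s)*(-3 - 8*0*s)) = 1/(s + 2*0*(-3 + 0)) = 1/(s + 2*0*(-3)) = 1/(s + 0) = 1/s)
(3*29)*y(3) = (3*29)/3 = 87*(⅓) = 29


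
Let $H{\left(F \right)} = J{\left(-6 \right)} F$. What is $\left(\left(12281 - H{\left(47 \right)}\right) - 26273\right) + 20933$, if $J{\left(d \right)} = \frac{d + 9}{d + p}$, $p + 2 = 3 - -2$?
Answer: $6988$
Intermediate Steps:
$p = 3$ ($p = -2 + \left(3 - -2\right) = -2 + \left(3 + 2\right) = -2 + 5 = 3$)
$J{\left(d \right)} = \frac{9 + d}{3 + d}$ ($J{\left(d \right)} = \frac{d + 9}{d + 3} = \frac{9 + d}{3 + d}$)
$H{\left(F \right)} = - F$ ($H{\left(F \right)} = \frac{9 - 6}{3 - 6} F = \frac{1}{-3} \cdot 3 F = \left(- \frac{1}{3}\right) 3 F = - F$)
$\left(\left(12281 - H{\left(47 \right)}\right) - 26273\right) + 20933 = \left(\left(12281 - \left(-1\right) 47\right) - 26273\right) + 20933 = \left(\left(12281 - -47\right) - 26273\right) + 20933 = \left(\left(12281 + 47\right) - 26273\right) + 20933 = \left(12328 - 26273\right) + 20933 = -13945 + 20933 = 6988$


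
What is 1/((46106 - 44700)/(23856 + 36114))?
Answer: 29985/703 ≈ 42.653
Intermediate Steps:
1/((46106 - 44700)/(23856 + 36114)) = 1/(1406/59970) = 1/(1406*(1/59970)) = 1/(703/29985) = 29985/703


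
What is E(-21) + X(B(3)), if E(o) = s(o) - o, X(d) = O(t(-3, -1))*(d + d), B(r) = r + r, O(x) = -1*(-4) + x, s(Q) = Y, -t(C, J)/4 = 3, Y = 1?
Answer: -74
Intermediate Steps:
t(C, J) = -12 (t(C, J) = -4*3 = -12)
s(Q) = 1
O(x) = 4 + x
B(r) = 2*r
X(d) = -16*d (X(d) = (4 - 12)*(d + d) = -16*d)
E(o) = 1 - o
E(-21) + X(B(3)) = (1 - 1*(-21)) - 32*3 = (1 + 21) - 16*6 = 22 - 96 = -74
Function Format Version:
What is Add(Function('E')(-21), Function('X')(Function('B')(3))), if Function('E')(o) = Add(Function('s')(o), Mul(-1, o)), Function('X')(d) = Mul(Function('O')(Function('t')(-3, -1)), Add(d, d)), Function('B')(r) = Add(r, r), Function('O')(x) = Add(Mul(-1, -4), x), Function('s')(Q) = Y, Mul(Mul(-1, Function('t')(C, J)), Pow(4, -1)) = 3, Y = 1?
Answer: -74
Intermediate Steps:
Function('t')(C, J) = -12 (Function('t')(C, J) = Mul(-4, 3) = -12)
Function('s')(Q) = 1
Function('O')(x) = Add(4, x)
Function('B')(r) = Mul(2, r)
Function('X')(d) = Mul(-16, d) (Function('X')(d) = Mul(Add(4, -12), Add(d, d)) = Mul(-8, Mul(2, d)) = Mul(-16, d))
Function('E')(o) = Add(1, Mul(-1, o))
Add(Function('E')(-21), Function('X')(Function('B')(3))) = Add(Add(1, Mul(-1, -21)), Mul(-16, Mul(2, 3))) = Add(Add(1, 21), Mul(-16, 6)) = Add(22, -96) = -74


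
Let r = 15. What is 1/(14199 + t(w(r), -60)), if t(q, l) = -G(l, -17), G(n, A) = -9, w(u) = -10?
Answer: 1/14208 ≈ 7.0383e-5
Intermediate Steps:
t(q, l) = 9 (t(q, l) = -1*(-9) = 9)
1/(14199 + t(w(r), -60)) = 1/(14199 + 9) = 1/14208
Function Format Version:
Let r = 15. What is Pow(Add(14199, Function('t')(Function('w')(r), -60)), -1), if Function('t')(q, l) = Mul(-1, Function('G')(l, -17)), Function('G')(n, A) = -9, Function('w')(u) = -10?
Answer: Rational(1, 14208) ≈ 7.0383e-5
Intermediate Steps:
Function('t')(q, l) = 9 (Function('t')(q, l) = Mul(-1, -9) = 9)
Pow(Add(14199, Function('t')(Function('w')(r), -60)), -1) = Pow(Add(14199, 9), -1) = Pow(14208, -1) = Rational(1, 14208)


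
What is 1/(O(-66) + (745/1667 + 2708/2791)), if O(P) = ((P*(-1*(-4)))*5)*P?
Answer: 4652597/405340844171 ≈ 1.1478e-5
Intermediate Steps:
O(P) = 20*P² (O(P) = ((P*4)*5)*P = ((4*P)*5)*P = (20*P)*P = 20*P²)
1/(O(-66) + (745/1667 + 2708/2791)) = 1/(20*(-66)² + (745/1667 + 2708/2791)) = 1/(20*4356 + (745*(1/1667) + 2708*(1/2791))) = 1/(87120 + (745/1667 + 2708/2791)) = 1/(87120 + 6593531/4652597) = 1/(405340844171/4652597) = 4652597/405340844171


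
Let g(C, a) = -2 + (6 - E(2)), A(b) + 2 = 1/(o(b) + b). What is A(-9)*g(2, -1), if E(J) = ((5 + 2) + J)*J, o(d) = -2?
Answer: 322/11 ≈ 29.273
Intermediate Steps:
E(J) = J*(7 + J) (E(J) = (7 + J)*J = J*(7 + J))
A(b) = -2 + 1/(-2 + b)
g(C, a) = -14 (g(C, a) = -2 + (6 - 2*(7 + 2)) = -2 + (6 - 2*9) = -2 + (6 - 1*18) = -2 + (6 - 18) = -2 - 12 = -14)
A(-9)*g(2, -1) = ((5 - 2*(-9))/(-2 - 9))*(-14) = ((5 + 18)/(-11))*(-14) = -1/11*23*(-14) = -23/11*(-14) = 322/11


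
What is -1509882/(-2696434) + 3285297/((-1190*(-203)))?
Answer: 4611664362819/325688780690 ≈ 14.160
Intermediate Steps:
-1509882/(-2696434) + 3285297/((-1190*(-203))) = -1509882*(-1/2696434) + 3285297/241570 = 754941/1348217 + 3285297*(1/241570) = 754941/1348217 + 3285297/241570 = 4611664362819/325688780690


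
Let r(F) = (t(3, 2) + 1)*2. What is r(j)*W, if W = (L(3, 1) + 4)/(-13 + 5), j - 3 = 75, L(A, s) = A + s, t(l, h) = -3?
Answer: 4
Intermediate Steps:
j = 78 (j = 3 + 75 = 78)
W = -1 (W = ((3 + 1) + 4)/(-13 + 5) = (4 + 4)/(-8) = 8*(-⅛) = -1)
r(F) = -4 (r(F) = (-3 + 1)*2 = -2*2 = -4)
r(j)*W = -4*(-1) = 4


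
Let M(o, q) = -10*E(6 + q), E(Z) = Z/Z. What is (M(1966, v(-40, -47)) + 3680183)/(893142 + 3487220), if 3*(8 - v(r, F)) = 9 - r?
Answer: 525739/625766 ≈ 0.84015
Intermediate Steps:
E(Z) = 1
v(r, F) = 5 + r/3 (v(r, F) = 8 - (9 - r)/3 = 8 + (-3 + r/3) = 5 + r/3)
M(o, q) = -10 (M(o, q) = -10*1 = -10)
(M(1966, v(-40, -47)) + 3680183)/(893142 + 3487220) = (-10 + 3680183)/(893142 + 3487220) = 3680173/4380362 = 3680173*(1/4380362) = 525739/625766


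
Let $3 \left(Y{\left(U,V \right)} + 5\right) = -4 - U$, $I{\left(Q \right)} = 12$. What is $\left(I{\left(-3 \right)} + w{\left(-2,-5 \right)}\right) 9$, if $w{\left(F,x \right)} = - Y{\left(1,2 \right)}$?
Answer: $168$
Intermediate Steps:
$Y{\left(U,V \right)} = - \frac{19}{3} - \frac{U}{3}$ ($Y{\left(U,V \right)} = -5 + \frac{-4 - U}{3} = -5 - \left(\frac{4}{3} + \frac{U}{3}\right) = - \frac{19}{3} - \frac{U}{3}$)
$w{\left(F,x \right)} = \frac{20}{3}$ ($w{\left(F,x \right)} = - (- \frac{19}{3} - \frac{1}{3}) = \left(-1\right) \left(- \frac{20}{3}\right) = \frac{20}{3}$)
$\left(I{\left(-3 \right)} + w{\left(-2,-5 \right)}\right) 9 = \left(12 + \frac{20}{3}\right) 9 = \frac{56}{3} \cdot 9 = 168$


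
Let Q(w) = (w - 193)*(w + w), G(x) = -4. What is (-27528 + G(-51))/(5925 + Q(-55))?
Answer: -27532/33205 ≈ -0.82915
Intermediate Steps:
Q(w) = 2*w*(-193 + w) (Q(w) = (-193 + w)*(2*w) = 2*w*(-193 + w))
(-27528 + G(-51))/(5925 + Q(-55)) = (-27528 - 4)/(5925 + 2*(-55)*(-193 - 55)) = -27532/(5925 + 2*(-55)*(-248)) = -27532/(5925 + 27280) = -27532/33205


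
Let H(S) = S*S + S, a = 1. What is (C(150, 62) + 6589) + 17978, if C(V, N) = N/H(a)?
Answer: 24598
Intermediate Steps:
H(S) = S + S**2 (H(S) = S**2 + S = S + S**2)
C(V, N) = N/2 (C(V, N) = N/((1*(1 + 1))) = N/((1*2)) = N/2)
(C(150, 62) + 6589) + 17978 = ((1/2)*62 + 6589) + 17978 = (31 + 6589) + 17978 = 6620 + 17978 = 24598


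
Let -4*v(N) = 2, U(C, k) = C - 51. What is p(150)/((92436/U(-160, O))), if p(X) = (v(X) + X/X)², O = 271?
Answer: -211/369744 ≈ -0.00057067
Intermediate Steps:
U(C, k) = -51 + C
v(N) = -½ (v(N) = -¼*2 = -½)
p(X) = ¼ (p(X) = (-½ + X/X)² = (-½ + 1)² = (½)² = ¼)
p(150)/((92436/U(-160, O))) = 1/(4*((92436/(-51 - 160)))) = 1/(4*((92436/(-211)))) = 1/(4*((92436*(-1/211)))) = 1/(4*(-92436/211)) = (¼)*(-211/92436) = -211/369744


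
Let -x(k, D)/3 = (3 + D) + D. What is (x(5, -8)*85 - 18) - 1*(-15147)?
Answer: 18444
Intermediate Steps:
x(k, D) = -9 - 6*D (x(k, D) = -3*((3 + D) + D) = -3*(3 + 2*D) = -9 - 6*D)
(x(5, -8)*85 - 18) - 1*(-15147) = ((-9 - 6*(-8))*85 - 18) - 1*(-15147) = ((-9 + 48)*85 - 18) + 15147 = (39*85 - 18) + 15147 = (3315 - 18) + 15147 = 3297 + 15147 = 18444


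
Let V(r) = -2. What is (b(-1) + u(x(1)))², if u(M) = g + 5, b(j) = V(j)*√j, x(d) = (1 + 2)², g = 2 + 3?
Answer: 96 - 40*I ≈ 96.0 - 40.0*I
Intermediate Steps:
g = 5
x(d) = 9 (x(d) = 3² = 9)
b(j) = -2*√j
u(M) = 10 (u(M) = 5 + 5 = 10)
(b(-1) + u(x(1)))² = (-2*I + 10)² = (10 - 2*I)²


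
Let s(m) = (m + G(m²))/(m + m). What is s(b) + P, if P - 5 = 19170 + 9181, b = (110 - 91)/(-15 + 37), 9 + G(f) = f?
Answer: 23702039/836 ≈ 28352.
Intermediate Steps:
G(f) = -9 + f
b = 19/22 ≈ 0.86364
s(m) = (-9 + m + m²)/(2*m) (s(m) = (m + (-9 + m²))/(m + m) = (-9 + m + m²)/((2*m)) = (-9 + m + m²)*(1/(2*m)) = (-9 + m + m²)/(2*m))
P = 28356 (P = 5 + (19170 + 9181) = 5 + 28351 = 28356)
s(b) + P = (-9 + 19/22 + (19/22)²)/(2*(19/22)) + 28356 = (½)*(22/19)*(-9 + 19/22 + 361/484) + 28356 = (½)*(22/19)*(-3577/484) + 28356 = -3577/836 + 28356 = 23702039/836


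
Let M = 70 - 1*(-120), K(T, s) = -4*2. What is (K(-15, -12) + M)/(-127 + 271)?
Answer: 91/72 ≈ 1.2639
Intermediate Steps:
K(T, s) = -8
M = 190 (M = 70 + 120 = 190)
(K(-15, -12) + M)/(-127 + 271) = (-8 + 190)/(-127 + 271) = 182/144 = 182*(1/144) = 91/72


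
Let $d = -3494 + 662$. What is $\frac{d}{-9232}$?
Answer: $\frac{177}{577} \approx 0.30676$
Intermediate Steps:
$d = -2832$
$\frac{d}{-9232} = - \frac{2832}{-9232} = \left(-2832\right) \left(- \frac{1}{9232}\right) = \frac{177}{577}$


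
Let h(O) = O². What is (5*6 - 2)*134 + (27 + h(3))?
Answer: 3788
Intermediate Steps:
(5*6 - 2)*134 + (27 + h(3)) = (5*6 - 2)*134 + (27 + 3²) = (30 - 2)*134 + (27 + 9) = 28*134 + 36 = 3752 + 36 = 3788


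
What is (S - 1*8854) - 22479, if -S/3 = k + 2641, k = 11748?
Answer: -74500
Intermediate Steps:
S = -43167 (S = -3*(11748 + 2641) = -3*14389 = -43167)
(S - 1*8854) - 22479 = (-43167 - 1*8854) - 22479 = (-43167 - 8854) - 22479 = -52021 - 22479 = -74500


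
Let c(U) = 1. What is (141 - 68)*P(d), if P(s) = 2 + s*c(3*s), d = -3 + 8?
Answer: 511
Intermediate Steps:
d = 5
P(s) = 2 + s (P(s) = 2 + s*1 = 2 + s)
(141 - 68)*P(d) = (141 - 68)*(2 + 5) = 73*7 = 511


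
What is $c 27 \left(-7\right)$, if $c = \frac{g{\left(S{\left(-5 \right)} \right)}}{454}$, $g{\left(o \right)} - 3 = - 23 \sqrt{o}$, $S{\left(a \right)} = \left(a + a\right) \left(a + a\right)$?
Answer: $\frac{189}{2} \approx 94.5$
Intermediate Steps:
$S{\left(a \right)} = 4 a^{2}$ ($S{\left(a \right)} = 2 a 2 a = 4 a^{2}$)
$g{\left(o \right)} = 3 - 23 \sqrt{o}$
$c = - \frac{1}{2}$ ($c = \frac{3 - 23 \sqrt{4 \left(-5\right)^{2}}}{454} = \left(3 - 23 \sqrt{4 \cdot 25}\right) \frac{1}{454} = \left(3 - 23 \sqrt{100}\right) \frac{1}{454} = \left(3 - 230\right) \frac{1}{454} = \left(-227\right) \frac{1}{454} = - \frac{1}{2} \approx -0.5$)
$c 27 \left(-7\right) = - \frac{27 \left(-7\right)}{2} = \left(- \frac{1}{2}\right) \left(-189\right) = \frac{189}{2}$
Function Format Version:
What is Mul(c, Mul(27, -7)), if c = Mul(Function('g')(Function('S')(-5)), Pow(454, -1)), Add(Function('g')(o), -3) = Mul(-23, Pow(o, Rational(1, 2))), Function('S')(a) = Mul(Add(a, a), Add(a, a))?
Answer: Rational(189, 2) ≈ 94.500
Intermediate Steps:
Function('S')(a) = Mul(4, Pow(a, 2)) (Function('S')(a) = Mul(Mul(2, a), Mul(2, a)) = Mul(4, Pow(a, 2)))
Function('g')(o) = Add(3, Mul(-23, Pow(o, Rational(1, 2))))
c = Rational(-1, 2) (c = Mul(Add(3, Mul(-23, Pow(Mul(4, Pow(-5, 2)), Rational(1, 2)))), Pow(454, -1)) = Mul(Add(3, Mul(-23, Pow(Mul(4, 25), Rational(1, 2)))), Rational(1, 454)) = Mul(Add(3, Mul(-23, Pow(100, Rational(1, 2)))), Rational(1, 454)) = Mul(Add(3, Mul(-23, 10)), Rational(1, 454)) = Mul(Add(3, -230), Rational(1, 454)) = Mul(-227, Rational(1, 454)) = Rational(-1, 2) ≈ -0.50000)
Mul(c, Mul(27, -7)) = Mul(Rational(-1, 2), Mul(27, -7)) = Mul(Rational(-1, 2), -189) = Rational(189, 2)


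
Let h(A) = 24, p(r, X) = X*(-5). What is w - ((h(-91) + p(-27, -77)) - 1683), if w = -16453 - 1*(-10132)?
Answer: -5047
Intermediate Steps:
p(r, X) = -5*X
w = -6321 (w = -16453 + 10132 = -6321)
w - ((h(-91) + p(-27, -77)) - 1683) = -6321 - ((24 - 5*(-77)) - 1683) = -6321 - ((24 + 385) - 1683) = -6321 - (409 - 1683) = -6321 - 1*(-1274) = -6321 + 1274 = -5047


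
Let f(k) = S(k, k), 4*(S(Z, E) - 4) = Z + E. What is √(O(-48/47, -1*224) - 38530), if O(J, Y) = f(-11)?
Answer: I*√154126/2 ≈ 196.29*I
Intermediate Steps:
S(Z, E) = 4 + E/4 + Z/4 (S(Z, E) = 4 + (Z + E)/4 = 4 + (E + Z)/4 = 4 + (E/4 + Z/4) = 4 + E/4 + Z/4)
f(k) = 4 + k/2 (f(k) = 4 + k/4 + k/4 = 4 + k/2)
O(J, Y) = -3/2 (O(J, Y) = 4 + (½)*(-11) = 4 - 11/2 = -3/2)
√(O(-48/47, -1*224) - 38530) = √(-3/2 - 38530) = √(-77063/2) = I*√154126/2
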